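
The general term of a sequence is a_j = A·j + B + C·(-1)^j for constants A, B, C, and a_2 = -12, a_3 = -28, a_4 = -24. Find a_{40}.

At j = 2, 3, 4: 2A + B + C = -12; 3A + B - C = -28; 4A + B + C = -24.
Subtracting the first from the second: A - 2C = -16.
Subtracting the second from the third: A + 2C = 4.
Solving: C = 5, A = -6, then B = -5.
Therefore a_{40} = -240 + (-5) + 5·1 = -240.

-240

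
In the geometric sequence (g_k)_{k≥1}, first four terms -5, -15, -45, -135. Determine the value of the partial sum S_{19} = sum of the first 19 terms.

Common ratio r = 3.
g_k = (-5)·3^(k-1).
S = (-5)·(3^19 - 1)/(3 - 1) = (-5)·(1162261467 - 1)/(2) = -2905653665.

-2905653665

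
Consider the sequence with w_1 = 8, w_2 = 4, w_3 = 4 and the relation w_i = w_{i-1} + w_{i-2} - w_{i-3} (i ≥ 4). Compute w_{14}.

Step forward from the initial values:
w_4 = 0;  w_5 = 0;  w_6 = -4;  …;  w_{11} = -12;  w_{12} = -16;  w_{13} = -16;  w_{14} = -20.

-20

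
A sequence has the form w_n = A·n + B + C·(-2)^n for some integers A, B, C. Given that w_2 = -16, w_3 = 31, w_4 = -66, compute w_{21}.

The three given values yield: 2A + B + 4C = -16; 3A + B - 8C = 31; 4A + B + 16C = -66.
Subtracting the first from the second: A - 12C = 47.
Subtracting the second from the third: A + 24C = -97.
Solving: C = -4, A = -1, then B = 2.
So w_n = -1·n + 2 + (-4)·(-2)^n; at n=21 this is 8388589.

8388589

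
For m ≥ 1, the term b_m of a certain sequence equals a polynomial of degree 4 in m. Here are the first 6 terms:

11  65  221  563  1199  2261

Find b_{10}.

1st diffs: 54, 156, 342, 636, 1062.
2nd diffs: 102, 186, 294, 426.
3rd diffs: 84, 108, 132.
4th diffs: 24, 24 (constant).
Newton forward-difference form: b_m = 11 + 54·C(m-1,1) + 102·C(m-1,2) + 84·C(m-1,3) + 24·C(m-1,4).
At m = 10: m-1 = 9, so b_{10} = 11 + 486 + 3672 + 7056 + 3024 = 14249.

14249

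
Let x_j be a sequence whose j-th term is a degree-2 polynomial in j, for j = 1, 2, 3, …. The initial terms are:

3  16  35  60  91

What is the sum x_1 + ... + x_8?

724

1st diffs: 13, 19, 25, 31.
2nd diffs: 6, 6, 6 (constant).
Newton forward-difference form: x_j = 3 + 13·C(j-1,1) + 6·C(j-1,2).
Continuing: 128, 171, 220.
Summing j = 1..8 (8 terms) gives 724.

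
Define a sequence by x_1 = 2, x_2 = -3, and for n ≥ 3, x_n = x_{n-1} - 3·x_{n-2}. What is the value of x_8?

Iterate the recurrence:
x_3 = -9, x_4 = 0, x_5 = 27, x_6 = 27, x_7 = -54, x_8 = -135.

-135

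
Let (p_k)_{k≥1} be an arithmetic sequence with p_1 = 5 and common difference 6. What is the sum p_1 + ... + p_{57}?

9861

p_k = 5 + (k - 1)·6.
p_{57} = 341; S = 57·(5 + 341)/2 = 9861.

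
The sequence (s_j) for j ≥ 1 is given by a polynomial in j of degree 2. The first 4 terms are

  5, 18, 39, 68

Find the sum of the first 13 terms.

3367

1st diffs: 13, 21, 29.
2nd diffs: 8, 8 (constant).
Newton forward-difference form: s_j = 5 + 13·C(j-1,1) + 8·C(j-1,2).
Continuing: …, 105, 150, 203, 264, …, s_{13} = 689.
Summing j = 1..13 (13 terms) gives 3367.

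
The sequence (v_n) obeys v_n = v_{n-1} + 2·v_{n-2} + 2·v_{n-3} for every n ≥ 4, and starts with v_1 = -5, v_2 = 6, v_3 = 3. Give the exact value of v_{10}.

Applying the relation repeatedly:
v_4 = 5; v_5 = 23; v_6 = 39; v_7 = 95; v_8 = 219; v_9 = 487; v_{10} = 1115.

1115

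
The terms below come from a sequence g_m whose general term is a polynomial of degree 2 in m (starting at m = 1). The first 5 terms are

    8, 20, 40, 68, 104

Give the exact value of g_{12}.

580

1st diffs: 12, 20, 28, 36.
2nd diffs: 8, 8, 8 (constant).
Newton forward-difference form: g_m = 8 + 12·C(m-1,1) + 8·C(m-1,2).
At m = 12: m-1 = 11, so g_{12} = 8 + 132 + 440 = 580.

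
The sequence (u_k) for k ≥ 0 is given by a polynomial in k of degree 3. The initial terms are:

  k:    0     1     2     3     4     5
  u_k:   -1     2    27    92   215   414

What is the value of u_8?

1647

1st diffs: 3, 25, 65, 123, 199.
2nd diffs: 22, 40, 58, 76.
3rd diffs: 18, 18, 18 (constant).
So u_k = 3k^3 + 2k^2 - 2k - 1.
Evaluating at k = 8 gives u_8 = 1647.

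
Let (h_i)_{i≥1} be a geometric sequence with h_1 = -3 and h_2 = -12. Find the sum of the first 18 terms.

Common ratio r = 4.
h_i = (-3)·4^(i-1).
S = (-3)·(4^18 - 1)/(4 - 1) = (-3)·(68719476736 - 1)/(3) = -68719476735.

-68719476735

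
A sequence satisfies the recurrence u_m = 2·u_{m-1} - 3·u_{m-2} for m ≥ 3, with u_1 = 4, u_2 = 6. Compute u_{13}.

396

Step forward from the initial values:
u_3 = 0  u_4 = -18  u_5 = -36  …  u_{10} = -234  u_{11} = -1008  u_{12} = -1314  u_{13} = 396.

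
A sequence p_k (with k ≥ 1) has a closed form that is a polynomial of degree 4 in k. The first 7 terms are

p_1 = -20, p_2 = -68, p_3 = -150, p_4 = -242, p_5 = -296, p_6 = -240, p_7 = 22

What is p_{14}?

20728

1st diffs: -48, -82, -92, -54, 56, 262.
2nd diffs: -34, -10, 38, 110, 206.
3rd diffs: 24, 48, 72, 96.
4th diffs: 24, 24, 24 (constant).
So p_k = k^4 - 6k^3 - 6k^2 - 3k - 6.
Evaluating at k = 14 gives p_{14} = 20728.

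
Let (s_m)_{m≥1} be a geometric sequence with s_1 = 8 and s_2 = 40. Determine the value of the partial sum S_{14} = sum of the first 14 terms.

Common ratio r = 5.
s_m = 8·5^(m-1).
S = 8·(5^14 - 1)/(5 - 1) = 8·(6103515625 - 1)/(4) = 12207031248.

12207031248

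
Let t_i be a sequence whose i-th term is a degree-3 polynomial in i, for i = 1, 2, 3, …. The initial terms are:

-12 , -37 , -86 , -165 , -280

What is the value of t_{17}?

1st diffs: -25, -49, -79, -115.
2nd diffs: -24, -30, -36.
3rd diffs: -6, -6 (constant).
Newton forward-difference form: t_i = -12 + (-25)·C(i-1,1) + (-24)·C(i-1,2) + (-6)·C(i-1,3).
At i = 17: i-1 = 16, so t_{17} = -12 - 400 - 2880 - 3360 = -6652.

-6652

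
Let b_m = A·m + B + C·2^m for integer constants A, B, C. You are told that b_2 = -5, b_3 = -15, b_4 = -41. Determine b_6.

-221

Write the equations: 2A + B + 4C = -5; 3A + B + 8C = -15; 4A + B + 16C = -41.
Subtracting the first from the second: A + 4C = -10.
Subtracting the second from the third: A + 8C = -26.
Solving: C = -4, A = 6, then B = -1.
Therefore b_6 = 36 + (-1) + (-4)·64 = -221.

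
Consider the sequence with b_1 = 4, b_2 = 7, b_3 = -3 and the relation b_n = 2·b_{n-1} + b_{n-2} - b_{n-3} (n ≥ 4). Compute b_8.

-170

Applying the relation repeatedly:
b_4 = -3;  b_5 = -16;  b_6 = -32;  b_7 = -77;  b_8 = -170.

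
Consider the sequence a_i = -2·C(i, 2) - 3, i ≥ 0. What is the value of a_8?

-59

C(8, 2) = 28, so a_8 = -59.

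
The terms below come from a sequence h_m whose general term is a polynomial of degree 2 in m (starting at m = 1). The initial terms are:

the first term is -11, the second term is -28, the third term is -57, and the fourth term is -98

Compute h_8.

1st diffs: -17, -29, -41.
2nd diffs: -12, -12 (constant).
Newton forward-difference form: h_m = -11 + (-17)·C(m-1,1) + (-12)·C(m-1,2).
At m = 8: m-1 = 7, so h_8 = -11 - 119 - 252 = -382.

-382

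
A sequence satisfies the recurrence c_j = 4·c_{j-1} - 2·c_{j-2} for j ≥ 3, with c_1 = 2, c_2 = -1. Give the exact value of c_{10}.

-48400

c_3 = -8, c_4 = -30, c_5 = -104, c_6 = -356, c_7 = -1216, c_8 = -4152, c_9 = -14176, c_{10} = -48400.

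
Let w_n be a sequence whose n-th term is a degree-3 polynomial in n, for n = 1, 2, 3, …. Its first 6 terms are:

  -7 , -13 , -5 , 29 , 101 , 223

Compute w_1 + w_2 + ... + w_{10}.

1st diffs: -6, 8, 34, 72, 122.
2nd diffs: 14, 26, 38, 50.
3rd diffs: 12, 12, 12 (constant).
So w_n = 2n^3 - 5n^2 - 5n + 1.
Continuing: 407, 665, 1009, 1451.
Summing n = 1..10 (10 terms) gives 3860.

3860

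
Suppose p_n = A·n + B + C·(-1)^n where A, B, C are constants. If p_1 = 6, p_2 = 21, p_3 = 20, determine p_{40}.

At n = 1, 2, 3: A + B - C = 6; 2A + B + C = 21; 3A + B - C = 20.
Subtracting the first from the second: A + 2C = 15.
Subtracting the second from the third: A - 2C = -1.
Solving: C = 4, A = 7, then B = 3.
So p_n = 7·n + 3 + 4·(-1)^n; at n=40 this is 287.

287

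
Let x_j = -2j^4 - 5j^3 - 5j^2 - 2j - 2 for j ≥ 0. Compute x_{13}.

x_{13} = -2·13^4 - 5·13^3 - 5·13^2 - 2·13 - 2 = -68980.

-68980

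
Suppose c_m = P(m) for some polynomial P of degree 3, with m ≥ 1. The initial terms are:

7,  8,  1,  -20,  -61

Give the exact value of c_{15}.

1st diffs: 1, -7, -21, -41.
2nd diffs: -8, -14, -20.
3rd diffs: -6, -6 (constant).
So c_m = -m^3 + 2m^2 + 2m + 4.
Evaluating at m = 15 gives c_{15} = -2891.

-2891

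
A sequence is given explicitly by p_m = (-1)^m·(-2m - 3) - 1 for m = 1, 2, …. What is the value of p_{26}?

-56

(-1)^26 = 1; -2m - 3 at m=26 is -55; so p_{26} = -56.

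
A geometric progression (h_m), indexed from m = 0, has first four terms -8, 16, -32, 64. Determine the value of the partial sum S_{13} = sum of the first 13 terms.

-21848

Common ratio r = -2.
h_m = (-8)·(-2)^(m-0).
S = (-8)·((-2)^13 - 1)/(-2 - 1) = (-8)·(-8192 - 1)/(-3) = -21848.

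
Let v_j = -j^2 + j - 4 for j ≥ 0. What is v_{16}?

-244

v_{16} = -1·16^2 + 1·16 - 4 = -244.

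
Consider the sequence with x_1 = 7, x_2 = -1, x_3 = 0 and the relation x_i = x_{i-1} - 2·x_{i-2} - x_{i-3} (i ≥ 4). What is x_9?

Compute successive terms:
x_4 = -5; x_5 = -4; x_6 = 6; x_7 = 19; x_8 = 11; x_9 = -33.

-33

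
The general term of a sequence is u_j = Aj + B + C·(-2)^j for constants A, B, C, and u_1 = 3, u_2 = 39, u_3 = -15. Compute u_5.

At j = 1, 2, 3: A + B - 2C = 3; 2A + B + 4C = 39; 3A + B - 8C = -15.
Subtracting the first from the second: A + 6C = 36.
Subtracting the second from the third: A - 12C = -54.
Solving: C = 5, A = 6, then B = 7.
Hence u_5 = 6·5 + 7 + 5·(-32) = -123.

-123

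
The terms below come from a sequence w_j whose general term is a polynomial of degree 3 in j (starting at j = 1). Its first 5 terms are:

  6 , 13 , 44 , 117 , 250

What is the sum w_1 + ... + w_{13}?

1st diffs: 7, 31, 73, 133.
2nd diffs: 24, 42, 60.
3rd diffs: 18, 18 (constant).
Newton forward-difference form: w_j = 6 + 7·C(j-1,1) + 24·C(j-1,2) + 18·C(j-1,3).
Continuing: …, 461, 768, 1189, 1742, …, w_{13} = 5634.
Summing j = 1..13 (13 terms) gives 20358.

20358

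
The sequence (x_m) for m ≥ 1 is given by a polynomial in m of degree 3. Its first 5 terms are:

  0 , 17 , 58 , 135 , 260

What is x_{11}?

2690

1st diffs: 17, 41, 77, 125.
2nd diffs: 24, 36, 48.
3rd diffs: 12, 12 (constant).
Newton forward-difference form: x_m = 17·C(m-1,1) + 24·C(m-1,2) + 12·C(m-1,3).
At m = 11: m-1 = 10, so x_{11} = 170 + 1080 + 1440 = 2690.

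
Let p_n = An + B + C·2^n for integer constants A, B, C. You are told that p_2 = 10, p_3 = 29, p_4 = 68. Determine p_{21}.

10485731

At n = 2, 3, 4: 2A + B + 4C = 10; 3A + B + 8C = 29; 4A + B + 16C = 68.
Subtracting the first from the second: A + 4C = 19.
Subtracting the second from the third: A + 8C = 39.
Solving: C = 5, A = -1, then B = -8.
So p_n = -1·n + (-8) + 5·2^n; at n=21 this is 10485731.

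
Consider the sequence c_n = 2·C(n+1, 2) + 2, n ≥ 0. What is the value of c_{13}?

C(14, 2) = 91, so c_{13} = 184.

184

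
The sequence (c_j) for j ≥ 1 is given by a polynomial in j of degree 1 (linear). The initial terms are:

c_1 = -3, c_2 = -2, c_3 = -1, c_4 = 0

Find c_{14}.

1st diffs: 1, 1, 1 (constant).
So c_j = j - 4.
Evaluating at j = 14 gives c_{14} = 10.

10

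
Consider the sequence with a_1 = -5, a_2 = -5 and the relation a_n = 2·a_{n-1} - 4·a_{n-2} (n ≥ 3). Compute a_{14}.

-20480

a_3 = 10, a_4 = 40, a_5 = 40, …, a_{11} = 2560, a_{12} = -5120, a_{13} = -20480, a_{14} = -20480.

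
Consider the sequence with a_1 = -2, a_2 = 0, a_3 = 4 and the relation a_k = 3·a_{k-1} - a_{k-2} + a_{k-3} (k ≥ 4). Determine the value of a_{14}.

Compute successive terms:
a_4 = 10;  a_5 = 26;  a_6 = 72;  …;  a_{11} = 11764;  a_{12} = 32578;  a_{13} = 90218;  a_{14} = 249840.

249840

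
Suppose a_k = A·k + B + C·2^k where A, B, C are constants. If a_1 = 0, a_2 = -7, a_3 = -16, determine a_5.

-50

Write the equations: A + B + 2C = 0; 2A + B + 4C = -7; 3A + B + 8C = -16.
Subtracting the first from the second: A + 2C = -7.
Subtracting the second from the third: A + 4C = -9.
Solving: C = -1, A = -5, then B = 7.
Hence a_5 = -5·5 + 7 + (-1)·32 = -50.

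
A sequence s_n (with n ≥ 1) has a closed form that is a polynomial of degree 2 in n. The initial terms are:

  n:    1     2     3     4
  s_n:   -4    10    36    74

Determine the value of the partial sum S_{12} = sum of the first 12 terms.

3516

1st diffs: 14, 26, 38.
2nd diffs: 12, 12 (constant).
Newton forward-difference form: s_n = -4 + 14·C(n-1,1) + 12·C(n-1,2).
Continuing: …, 124, 186, 260, 346, …, s_{12} = 810.
Summing n = 1..12 (12 terms) gives 3516.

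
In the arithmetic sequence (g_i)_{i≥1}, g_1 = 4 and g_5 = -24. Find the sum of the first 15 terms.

-675

Common difference d = (-24 - 4) / (5 - 1) = -7.
g_i = 4 + (i - 1)·(-7).
g_{15} = -94; S = 15·(4 + (-94))/2 = -675.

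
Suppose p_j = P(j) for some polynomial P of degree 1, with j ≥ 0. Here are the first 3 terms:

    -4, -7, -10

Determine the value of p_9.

-31

1st diffs: -3, -3 (constant).
So p_j = -3j - 4.
Evaluating at j = 9 gives p_9 = -31.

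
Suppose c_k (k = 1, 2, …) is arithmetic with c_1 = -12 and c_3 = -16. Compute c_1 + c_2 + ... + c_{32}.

-1376

Common difference d = (-16 - (-12)) / (3 - 1) = -2.
c_k = -12 + (k - 1)·(-2).
c_{32} = -74; S = 32·(-12 + (-74))/2 = -1376.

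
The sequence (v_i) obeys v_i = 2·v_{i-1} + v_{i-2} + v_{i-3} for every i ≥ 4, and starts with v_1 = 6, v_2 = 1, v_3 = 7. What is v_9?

2119

Step forward from the initial values:
v_4 = 21; v_5 = 50; v_6 = 128; v_7 = 327; v_8 = 832; v_9 = 2119.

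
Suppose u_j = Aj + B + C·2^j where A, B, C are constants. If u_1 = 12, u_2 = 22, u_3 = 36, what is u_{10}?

2110

At j = 1, 2, 3: A + B + 2C = 12; 2A + B + 4C = 22; 3A + B + 8C = 36.
Subtracting the first from the second: A + 2C = 10.
Subtracting the second from the third: A + 4C = 14.
Solving: C = 2, A = 6, then B = 2.
Therefore u_{10} = 60 + 2 + 2·1024 = 2110.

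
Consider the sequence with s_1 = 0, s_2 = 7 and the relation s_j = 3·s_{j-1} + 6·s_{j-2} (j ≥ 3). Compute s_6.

1953

Step forward from the initial values:
s_3 = 21;  s_4 = 105;  s_5 = 441;  s_6 = 1953.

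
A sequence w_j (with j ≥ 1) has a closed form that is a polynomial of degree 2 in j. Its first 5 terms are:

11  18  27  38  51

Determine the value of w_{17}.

363

1st diffs: 7, 9, 11, 13.
2nd diffs: 2, 2, 2 (constant).
So w_j = j^2 + 4j + 6.
Evaluating at j = 17 gives w_{17} = 363.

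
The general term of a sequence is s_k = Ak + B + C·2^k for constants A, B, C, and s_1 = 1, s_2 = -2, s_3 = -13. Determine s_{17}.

Write the equations: A + B + 2C = 1; 2A + B + 4C = -2; 3A + B + 8C = -13.
Subtracting the first from the second: A + 2C = -3.
Subtracting the second from the third: A + 4C = -11.
Solving: C = -4, A = 5, then B = 4.
So s_k = 5·k + 4 + (-4)·2^k; at k=17 this is -524199.

-524199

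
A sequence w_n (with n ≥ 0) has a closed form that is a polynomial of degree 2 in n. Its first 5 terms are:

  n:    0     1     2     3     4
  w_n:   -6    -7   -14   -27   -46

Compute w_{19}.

1st diffs: -1, -7, -13, -19.
2nd diffs: -6, -6, -6 (constant).
Newton forward-difference form: w_n = -6 + (-1)·C(n,1) + (-6)·C(n,2).
At n = 19: n = 19, so w_{19} = -6 - 19 - 1026 = -1051.

-1051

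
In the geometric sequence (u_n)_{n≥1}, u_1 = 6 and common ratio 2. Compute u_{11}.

6144

u_n = 6·2^(n-1).
u_{11} = 6·2^10 = 6144.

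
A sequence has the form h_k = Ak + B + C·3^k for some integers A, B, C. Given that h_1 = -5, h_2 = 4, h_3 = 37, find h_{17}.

258280267

Write the equations: A + B + 3C = -5; 2A + B + 9C = 4; 3A + B + 27C = 37.
Subtracting the first from the second: A + 6C = 9.
Subtracting the second from the third: A + 18C = 33.
Solving: C = 2, A = -3, then B = -8.
Therefore h_{17} = -51 + (-8) + 2·129140163 = 258280267.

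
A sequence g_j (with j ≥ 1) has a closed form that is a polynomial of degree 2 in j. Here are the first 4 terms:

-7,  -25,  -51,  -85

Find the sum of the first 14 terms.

1st diffs: -18, -26, -34.
2nd diffs: -8, -8 (constant).
Newton forward-difference form: g_j = -7 + (-18)·C(j-1,1) + (-8)·C(j-1,2).
Continuing: …, -127, -177, -235, -301, …, g_{14} = -865.
Summing j = 1..14 (14 terms) gives -4648.

-4648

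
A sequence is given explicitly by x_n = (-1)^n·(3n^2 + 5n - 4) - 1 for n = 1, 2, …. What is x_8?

(-1)^8 = 1; 3n^2 + 5n - 4 at n=8 is 228; so x_8 = 227.

227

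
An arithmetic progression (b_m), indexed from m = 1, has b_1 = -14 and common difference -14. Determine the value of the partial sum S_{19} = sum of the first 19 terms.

b_m = -14 + (m - 1)·(-14).
b_{19} = -266; S = 19·(-14 + (-266))/2 = -2660.

-2660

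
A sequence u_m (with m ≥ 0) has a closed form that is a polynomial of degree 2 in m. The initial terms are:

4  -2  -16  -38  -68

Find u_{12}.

-596

1st diffs: -6, -14, -22, -30.
2nd diffs: -8, -8, -8 (constant).
So u_m = -4m^2 - 2m + 4.
Evaluating at m = 12 gives u_{12} = -596.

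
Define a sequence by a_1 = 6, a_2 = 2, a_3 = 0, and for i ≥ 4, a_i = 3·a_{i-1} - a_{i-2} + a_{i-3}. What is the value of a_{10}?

Compute successive terms:
a_4 = 4  a_5 = 14  a_6 = 38  a_7 = 104  a_8 = 288  a_9 = 798  a_{10} = 2210.

2210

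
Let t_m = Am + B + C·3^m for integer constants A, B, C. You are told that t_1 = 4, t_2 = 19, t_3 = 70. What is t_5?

Plug in m = 1, 2, 3: A + B + 3C = 4; 2A + B + 9C = 19; 3A + B + 27C = 70.
Subtracting the first from the second: A + 6C = 15.
Subtracting the second from the third: A + 18C = 51.
Solving: C = 3, A = -3, then B = -2.
So t_m = -3·m + (-2) + 3·3^m; at m=5 this is 712.

712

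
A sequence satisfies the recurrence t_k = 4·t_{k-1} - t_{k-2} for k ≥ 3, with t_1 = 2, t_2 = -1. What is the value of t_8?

t_3 = -6  t_4 = -23  t_5 = -86  t_6 = -321  t_7 = -1198  t_8 = -4471.

-4471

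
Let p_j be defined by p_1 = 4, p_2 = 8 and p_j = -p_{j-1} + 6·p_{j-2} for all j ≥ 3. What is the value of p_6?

Step forward from the initial values:
p_3 = 16  p_4 = 32  p_5 = 64  p_6 = 128.
(Characteristic roots are 2 and -3.)

128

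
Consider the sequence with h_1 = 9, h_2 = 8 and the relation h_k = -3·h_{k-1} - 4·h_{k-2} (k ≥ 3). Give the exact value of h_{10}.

Applying the relation repeatedly:
h_3 = -60, h_4 = 148, h_5 = -204, h_6 = 20, h_7 = 756, h_8 = -2348, h_9 = 4020, h_{10} = -2668.

-2668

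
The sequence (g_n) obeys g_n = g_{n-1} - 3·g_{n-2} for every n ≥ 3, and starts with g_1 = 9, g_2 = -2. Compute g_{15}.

18331

Applying the relation repeatedly:
g_3 = -29, g_4 = -23, g_5 = 64, …, g_{12} = -1343, g_{13} = -7151, g_{14} = -3122, g_{15} = 18331.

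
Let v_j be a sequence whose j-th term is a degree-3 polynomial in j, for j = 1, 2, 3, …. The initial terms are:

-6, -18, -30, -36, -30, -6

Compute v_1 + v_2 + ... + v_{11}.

1st diffs: -12, -12, -6, 6, 24.
2nd diffs: 0, 6, 12, 18.
3rd diffs: 6, 6, 6 (constant).
So v_j = j^3 - 6j^2 - j.
Continuing: …, 42, 120, 234, 390, …, v_{11} = 594.
Summing j = 1..11 (11 terms) gives 1254.

1254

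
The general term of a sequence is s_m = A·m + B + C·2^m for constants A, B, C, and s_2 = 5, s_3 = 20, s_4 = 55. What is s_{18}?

At m = 2, 3, 4: 2A + B + 4C = 5; 3A + B + 8C = 20; 4A + B + 16C = 55.
Subtracting the first from the second: A + 4C = 15.
Subtracting the second from the third: A + 8C = 35.
Solving: C = 5, A = -5, then B = -5.
So s_m = -5·m + (-5) + 5·2^m; at m=18 this is 1310625.

1310625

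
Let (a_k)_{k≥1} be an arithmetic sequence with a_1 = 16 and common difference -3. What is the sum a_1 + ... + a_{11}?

a_k = 16 + (k - 1)·(-3).
a_{11} = -14; S = 11·(16 + (-14))/2 = 11.

11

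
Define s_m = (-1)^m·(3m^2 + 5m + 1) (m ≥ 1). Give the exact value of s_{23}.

(-1)^23 = -1; 3m^2 + 5m + 1 at m=23 is 1703; so s_{23} = -1703.

-1703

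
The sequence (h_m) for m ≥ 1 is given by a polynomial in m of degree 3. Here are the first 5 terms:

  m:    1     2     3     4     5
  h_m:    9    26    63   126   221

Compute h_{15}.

4251

1st diffs: 17, 37, 63, 95.
2nd diffs: 20, 26, 32.
3rd diffs: 6, 6 (constant).
So h_m = m^3 + 4m^2 - 2m + 6.
Evaluating at m = 15 gives h_{15} = 4251.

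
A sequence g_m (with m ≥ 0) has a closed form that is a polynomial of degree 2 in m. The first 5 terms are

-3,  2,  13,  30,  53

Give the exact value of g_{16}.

1st diffs: 5, 11, 17, 23.
2nd diffs: 6, 6, 6 (constant).
So g_m = 3m^2 + 2m - 3.
Evaluating at m = 16 gives g_{16} = 797.

797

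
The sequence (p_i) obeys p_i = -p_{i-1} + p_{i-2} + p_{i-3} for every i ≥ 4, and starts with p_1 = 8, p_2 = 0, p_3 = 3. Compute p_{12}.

25

Applying the relation repeatedly:
p_4 = 5  p_5 = -2  p_6 = 10  p_7 = -7  p_8 = 15  p_9 = -12  p_{10} = 20  p_{11} = -17  p_{12} = 25.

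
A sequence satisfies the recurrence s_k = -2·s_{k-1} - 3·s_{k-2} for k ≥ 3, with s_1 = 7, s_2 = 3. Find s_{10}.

Step forward from the initial values:
s_3 = -27, s_4 = 45, s_5 = -9, s_6 = -117, s_7 = 261, s_8 = -171, s_9 = -441, s_{10} = 1395.

1395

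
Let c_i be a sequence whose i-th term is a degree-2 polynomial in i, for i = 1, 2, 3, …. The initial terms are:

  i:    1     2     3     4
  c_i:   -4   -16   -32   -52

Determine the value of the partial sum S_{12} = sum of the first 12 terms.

1st diffs: -12, -16, -20.
2nd diffs: -4, -4 (constant).
Newton forward-difference form: c_i = -4 + (-12)·C(i-1,1) + (-4)·C(i-1,2).
Continuing: …, -76, -104, -136, -172, …, c_{12} = -356.
Summing i = 1..12 (12 terms) gives -1720.

-1720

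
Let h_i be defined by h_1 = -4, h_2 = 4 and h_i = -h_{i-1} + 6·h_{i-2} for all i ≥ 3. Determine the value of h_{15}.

-11505340

Applying the relation repeatedly:
h_3 = -28  h_4 = 52  h_5 = -220  …  h_{12} = 421876  h_{13} = -1282012  h_{14} = 3813268  h_{15} = -11505340.
(Characteristic roots are 2 and -3.)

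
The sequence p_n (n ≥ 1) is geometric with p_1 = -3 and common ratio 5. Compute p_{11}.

-29296875

p_n = (-3)·5^(n-1).
p_{11} = (-3)·5^10 = -29296875.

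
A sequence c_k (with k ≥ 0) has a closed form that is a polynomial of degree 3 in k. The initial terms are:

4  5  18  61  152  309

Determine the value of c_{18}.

16546

1st diffs: 1, 13, 43, 91, 157.
2nd diffs: 12, 30, 48, 66.
3rd diffs: 18, 18, 18 (constant).
So c_k = 3k^3 - 3k^2 + k + 4.
Evaluating at k = 18 gives c_{18} = 16546.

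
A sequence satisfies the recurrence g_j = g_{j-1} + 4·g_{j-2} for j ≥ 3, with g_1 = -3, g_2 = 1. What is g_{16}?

Applying the relation repeatedly:
g_3 = -11, g_4 = -7, g_5 = -51, …, g_{13} = -71763, g_{14} = -181999, g_{15} = -469051, g_{16} = -1197047.

-1197047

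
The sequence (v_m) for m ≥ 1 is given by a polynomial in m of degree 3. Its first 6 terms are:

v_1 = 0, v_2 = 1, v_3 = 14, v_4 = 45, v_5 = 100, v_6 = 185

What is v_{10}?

1st diffs: 1, 13, 31, 55, 85.
2nd diffs: 12, 18, 24, 30.
3rd diffs: 6, 6, 6 (constant).
So v_m = m^3 - 6m + 5.
Evaluating at m = 10 gives v_{10} = 945.

945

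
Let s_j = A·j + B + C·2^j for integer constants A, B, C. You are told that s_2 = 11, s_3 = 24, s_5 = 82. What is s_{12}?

Write the equations: 2A + B + 4C = 11; 3A + B + 8C = 24; 5A + B + 32C = 82.
Subtracting the first from the second: A + 4C = 13.
Subtracting the second from the third: 2A + 24C = 58.
Solving: C = 2, A = 5, then B = -7.
Therefore s_{12} = 60 + (-7) + 2·4096 = 8245.

8245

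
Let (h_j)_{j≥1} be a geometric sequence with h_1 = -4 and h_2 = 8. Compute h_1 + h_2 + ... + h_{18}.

349524

Common ratio r = -2.
h_j = (-4)·(-2)^(j-1).
S = (-4)·((-2)^18 - 1)/(-2 - 1) = (-4)·(262144 - 1)/(-3) = 349524.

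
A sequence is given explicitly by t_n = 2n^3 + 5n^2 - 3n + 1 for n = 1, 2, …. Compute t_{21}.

20665

t_{21} = 2·21^3 + 5·21^2 - 3·21 + 1 = 20665.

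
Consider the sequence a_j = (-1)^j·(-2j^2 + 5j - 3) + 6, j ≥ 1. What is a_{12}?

-225

(-1)^12 = 1; -2j^2 + 5j - 3 at j=12 is -231; so a_{12} = -225.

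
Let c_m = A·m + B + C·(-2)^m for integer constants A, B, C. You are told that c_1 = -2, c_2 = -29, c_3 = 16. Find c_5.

The three given values yield: A + B - 2C = -2; 2A + B + 4C = -29; 3A + B - 8C = 16.
Subtracting the first from the second: A + 6C = -27.
Subtracting the second from the third: A - 12C = 45.
Solving: C = -4, A = -3, then B = -7.
Therefore c_5 = -15 + (-7) + (-4)·(-32) = 106.

106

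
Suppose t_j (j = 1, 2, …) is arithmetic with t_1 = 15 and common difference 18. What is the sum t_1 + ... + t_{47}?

20163

t_j = 15 + (j - 1)·18.
t_{47} = 843; S = 47·(15 + 843)/2 = 20163.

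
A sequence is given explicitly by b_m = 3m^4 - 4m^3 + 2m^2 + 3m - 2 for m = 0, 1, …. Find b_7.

b_7 = 3·7^4 - 4·7^3 + 2·7^2 + 3·7 - 2 = 5948.

5948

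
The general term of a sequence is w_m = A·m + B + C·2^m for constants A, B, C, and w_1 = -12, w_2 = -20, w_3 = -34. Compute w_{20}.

Write the equations: A + B + 2C = -12; 2A + B + 4C = -20; 3A + B + 8C = -34.
Subtracting the first from the second: A + 2C = -8.
Subtracting the second from the third: A + 4C = -14.
Solving: C = -3, A = -2, then B = -4.
Hence w_{20} = -2·20 + (-4) + (-3)·1048576 = -3145772.

-3145772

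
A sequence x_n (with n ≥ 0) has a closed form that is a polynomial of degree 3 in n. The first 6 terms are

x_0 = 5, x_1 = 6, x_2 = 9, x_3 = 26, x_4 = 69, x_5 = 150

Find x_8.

1st diffs: 1, 3, 17, 43, 81.
2nd diffs: 2, 14, 26, 38.
3rd diffs: 12, 12, 12 (constant).
So x_n = 2n^3 - 5n^2 + 4n + 5.
Evaluating at n = 8 gives x_8 = 741.

741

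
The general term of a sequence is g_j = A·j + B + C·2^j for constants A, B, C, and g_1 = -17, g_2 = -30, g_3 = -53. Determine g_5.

Plug in j = 1, 2, 3: A + B + 2C = -17; 2A + B + 4C = -30; 3A + B + 8C = -53.
Subtracting the first from the second: A + 2C = -13.
Subtracting the second from the third: A + 4C = -23.
Solving: C = -5, A = -3, then B = -4.
So g_j = -3·j + (-4) + (-5)·2^j; at j=5 this is -179.

-179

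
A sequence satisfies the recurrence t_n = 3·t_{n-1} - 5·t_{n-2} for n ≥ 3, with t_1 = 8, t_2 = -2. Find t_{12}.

Applying the relation repeatedly:
t_3 = -46; t_4 = -128; t_5 = -154; t_6 = 178; t_7 = 1304; t_8 = 3022; t_9 = 2546; t_{10} = -7472; t_{11} = -35146; t_{12} = -68078.

-68078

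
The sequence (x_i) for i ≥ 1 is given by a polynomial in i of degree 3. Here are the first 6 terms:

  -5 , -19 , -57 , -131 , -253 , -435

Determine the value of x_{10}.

-2003

1st diffs: -14, -38, -74, -122, -182.
2nd diffs: -24, -36, -48, -60.
3rd diffs: -12, -12, -12 (constant).
So x_i = -2i^3 - 3.
Evaluating at i = 10 gives x_{10} = -2003.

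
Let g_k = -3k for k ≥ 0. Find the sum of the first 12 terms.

Over k = 0..11: Σk = 66.
Total = (-3)·66 = -198.

-198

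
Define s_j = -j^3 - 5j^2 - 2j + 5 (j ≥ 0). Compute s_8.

s_8 = -1·8^3 - 5·8^2 - 2·8 + 5 = -843.

-843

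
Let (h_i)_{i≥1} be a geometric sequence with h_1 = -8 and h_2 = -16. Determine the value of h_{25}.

Common ratio r = 2.
h_i = (-8)·2^(i-1).
h_{25} = (-8)·2^24 = -134217728.

-134217728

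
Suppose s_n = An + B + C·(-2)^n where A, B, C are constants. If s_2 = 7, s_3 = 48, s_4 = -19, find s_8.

-719

At n = 2, 3, 4: 2A + B + 4C = 7; 3A + B - 8C = 48; 4A + B + 16C = -19.
Subtracting the first from the second: A - 12C = 41.
Subtracting the second from the third: A + 24C = -67.
Solving: C = -3, A = 5, then B = 9.
Therefore s_8 = 40 + 9 + (-3)·256 = -719.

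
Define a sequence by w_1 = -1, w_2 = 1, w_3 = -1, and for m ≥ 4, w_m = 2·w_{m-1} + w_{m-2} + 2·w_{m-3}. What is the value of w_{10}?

-759

Iterate the recurrence:
w_4 = -3; w_5 = -5; w_6 = -15; w_7 = -41; w_8 = -107; w_9 = -285; w_{10} = -759.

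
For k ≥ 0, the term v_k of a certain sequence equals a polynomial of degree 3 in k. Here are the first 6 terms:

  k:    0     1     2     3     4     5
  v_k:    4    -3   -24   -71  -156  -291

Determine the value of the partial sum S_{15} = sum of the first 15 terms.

-23425

1st diffs: -7, -21, -47, -85, -135.
2nd diffs: -14, -26, -38, -50.
3rd diffs: -12, -12, -12 (constant).
So v_k = -2k^3 - k^2 - 4k + 4.
Continuing: …, -488, -759, -1116, -1571, …, v_{14} = -5736.
Summing k = 0..14 (15 terms) gives -23425.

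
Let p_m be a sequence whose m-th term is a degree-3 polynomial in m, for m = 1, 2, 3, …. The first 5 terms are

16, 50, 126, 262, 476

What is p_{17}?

1st diffs: 34, 76, 136, 214.
2nd diffs: 42, 60, 78.
3rd diffs: 18, 18 (constant).
Newton forward-difference form: p_m = 16 + 34·C(m-1,1) + 42·C(m-1,2) + 18·C(m-1,3).
At m = 17: m-1 = 16, so p_{17} = 16 + 544 + 5040 + 10080 = 15680.

15680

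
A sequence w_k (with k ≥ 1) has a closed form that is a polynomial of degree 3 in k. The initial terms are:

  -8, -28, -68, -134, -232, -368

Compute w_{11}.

1st diffs: -20, -40, -66, -98, -136.
2nd diffs: -20, -26, -32, -38.
3rd diffs: -6, -6, -6 (constant).
Newton forward-difference form: w_k = -8 + (-20)·C(k-1,1) + (-20)·C(k-1,2) + (-6)·C(k-1,3).
At k = 11: k-1 = 10, so w_{11} = -8 - 200 - 900 - 720 = -1828.

-1828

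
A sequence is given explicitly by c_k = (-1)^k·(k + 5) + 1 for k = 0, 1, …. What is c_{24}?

(-1)^24 = 1; k + 5 at k=24 is 29; so c_{24} = 30.

30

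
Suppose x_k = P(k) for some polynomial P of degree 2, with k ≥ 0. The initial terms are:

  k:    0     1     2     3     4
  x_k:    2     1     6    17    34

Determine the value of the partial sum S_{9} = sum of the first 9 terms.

486

1st diffs: -1, 5, 11, 17.
2nd diffs: 6, 6, 6 (constant).
Newton forward-difference form: x_k = 2 + (-1)·C(k,1) + 6·C(k,2).
Continuing: 57, 86, 121, 162.
Summing k = 0..8 (9 terms) gives 486.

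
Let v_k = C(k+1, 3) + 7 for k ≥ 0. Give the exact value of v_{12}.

293

C(13, 3) = 286, so v_{12} = 293.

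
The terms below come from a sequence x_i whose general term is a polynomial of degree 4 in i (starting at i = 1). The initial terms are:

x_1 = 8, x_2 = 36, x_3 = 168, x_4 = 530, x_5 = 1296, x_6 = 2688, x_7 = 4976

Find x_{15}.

1st diffs: 28, 132, 362, 766, 1392, 2288.
2nd diffs: 104, 230, 404, 626, 896.
3rd diffs: 126, 174, 222, 270.
4th diffs: 48, 48, 48 (constant).
Newton forward-difference form: x_i = 8 + 28·C(i-1,1) + 104·C(i-1,2) + 126·C(i-1,3) + 48·C(i-1,4).
At i = 15: i-1 = 14, so x_{15} = 8 + 392 + 9464 + 45864 + 48048 = 103776.

103776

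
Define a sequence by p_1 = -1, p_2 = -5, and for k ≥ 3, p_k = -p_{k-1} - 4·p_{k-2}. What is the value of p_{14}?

Compute successive terms:
p_3 = 9, p_4 = 11, p_5 = -47, …, p_{11} = 841, p_{12} = -6165, p_{13} = 2801, p_{14} = 21859.

21859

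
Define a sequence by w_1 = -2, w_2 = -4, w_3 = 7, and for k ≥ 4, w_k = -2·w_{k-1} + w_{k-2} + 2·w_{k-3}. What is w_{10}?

-1534

Step forward from the initial values:
w_4 = -22; w_5 = 43; w_6 = -94; w_7 = 187; w_8 = -382; w_9 = 763; w_{10} = -1534.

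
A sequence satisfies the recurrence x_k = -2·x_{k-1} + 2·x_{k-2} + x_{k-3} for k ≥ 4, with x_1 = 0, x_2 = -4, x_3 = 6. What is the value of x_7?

Step forward from the initial values:
x_4 = -20;  x_5 = 48;  x_6 = -130;  x_7 = 336.

336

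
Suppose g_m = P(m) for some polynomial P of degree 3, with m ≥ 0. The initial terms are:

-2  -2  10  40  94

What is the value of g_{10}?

1st diffs: 0, 12, 30, 54.
2nd diffs: 12, 18, 24.
3rd diffs: 6, 6 (constant).
Newton forward-difference form: g_m = -2 + 12·C(m,2) + 6·C(m,3).
At m = 10: m = 10, so g_{10} = -2 + 540 + 720 = 1258.

1258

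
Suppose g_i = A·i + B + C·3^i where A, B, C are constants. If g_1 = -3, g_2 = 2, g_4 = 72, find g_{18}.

Plug in i = 1, 2, 4: A + B + 3C = -3; 2A + B + 9C = 2; 4A + B + 81C = 72.
Subtracting the first from the second: A + 6C = 5.
Subtracting the second from the third: 2A + 72C = 70.
Solving: C = 1, A = -1, then B = -5.
So g_i = -1·i + (-5) + 1·3^i; at i=18 this is 387420466.

387420466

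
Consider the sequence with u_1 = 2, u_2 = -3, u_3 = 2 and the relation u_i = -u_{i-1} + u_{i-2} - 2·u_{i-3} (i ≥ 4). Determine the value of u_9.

254

u_4 = -9  u_5 = 17  u_6 = -30  u_7 = 65  u_8 = -129  u_9 = 254.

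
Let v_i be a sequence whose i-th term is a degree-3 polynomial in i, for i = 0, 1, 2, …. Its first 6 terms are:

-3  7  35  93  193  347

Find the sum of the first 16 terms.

33072

1st diffs: 10, 28, 58, 100, 154.
2nd diffs: 18, 30, 42, 54.
3rd diffs: 12, 12, 12 (constant).
So v_i = 2i^3 + 3i^2 + 5i - 3.
Continuing: …, 567, 865, 1253, 1743, …, v_{15} = 7497.
Summing i = 0..15 (16 terms) gives 33072.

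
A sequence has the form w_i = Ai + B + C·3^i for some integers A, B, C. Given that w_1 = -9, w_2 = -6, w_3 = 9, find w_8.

6528

Write the equations: A + B + 3C = -9; 2A + B + 9C = -6; 3A + B + 27C = 9.
Subtracting the first from the second: A + 6C = 3.
Subtracting the second from the third: A + 18C = 15.
Solving: C = 1, A = -3, then B = -9.
So w_i = -3·i + (-9) + 1·3^i; at i=8 this is 6528.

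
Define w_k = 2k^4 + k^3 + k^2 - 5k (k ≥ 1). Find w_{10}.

21050

w_{10} = 2·10^4 + 1·10^3 + 1·10^2 - 5·10 = 21050.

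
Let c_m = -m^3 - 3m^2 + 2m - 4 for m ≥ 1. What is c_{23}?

-13712

c_{23} = -1·23^3 - 3·23^2 + 2·23 - 4 = -13712.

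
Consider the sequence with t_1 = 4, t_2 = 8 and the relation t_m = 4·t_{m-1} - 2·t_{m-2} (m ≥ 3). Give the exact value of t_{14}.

Step forward from the initial values:
t_3 = 24  t_4 = 80  t_5 = 272  …  t_{11} = 430464  t_{12} = 1469696  t_{13} = 5017856  t_{14} = 17132032.

17132032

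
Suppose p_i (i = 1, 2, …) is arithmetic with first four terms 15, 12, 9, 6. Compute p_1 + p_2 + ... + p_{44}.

-2178

Common difference d = -3.
p_i = 15 + (i - 1)·(-3).
p_{44} = -114; S = 44·(15 + (-114))/2 = -2178.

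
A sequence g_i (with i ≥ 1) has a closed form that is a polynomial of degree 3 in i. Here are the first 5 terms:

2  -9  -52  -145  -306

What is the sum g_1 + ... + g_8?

-3344

1st diffs: -11, -43, -93, -161.
2nd diffs: -32, -50, -68.
3rd diffs: -18, -18 (constant).
Newton forward-difference form: g_i = 2 + (-11)·C(i-1,1) + (-32)·C(i-1,2) + (-18)·C(i-1,3).
Continuing: -553, -904, -1377.
Summing i = 1..8 (8 terms) gives -3344.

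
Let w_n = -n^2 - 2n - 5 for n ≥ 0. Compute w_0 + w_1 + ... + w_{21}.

Over n = 0..21: Σn = 231, Σn² = 3311.
Total = (-1)·3311 + (-2)·231 + (-5)·22 = -3883.

-3883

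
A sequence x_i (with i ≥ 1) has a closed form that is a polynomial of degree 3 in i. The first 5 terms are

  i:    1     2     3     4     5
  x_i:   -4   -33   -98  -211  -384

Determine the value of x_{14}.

1st diffs: -29, -65, -113, -173.
2nd diffs: -36, -48, -60.
3rd diffs: -12, -12 (constant).
So x_i = -2i^3 - 6i^2 + 3i + 1.
Evaluating at i = 14 gives x_{14} = -6621.

-6621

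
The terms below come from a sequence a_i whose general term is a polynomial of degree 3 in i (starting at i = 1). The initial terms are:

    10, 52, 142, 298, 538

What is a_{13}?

7642

1st diffs: 42, 90, 156, 240.
2nd diffs: 48, 66, 84.
3rd diffs: 18, 18 (constant).
So a_i = 3i^3 + 6i^2 + 3i - 2.
Evaluating at i = 13 gives a_{13} = 7642.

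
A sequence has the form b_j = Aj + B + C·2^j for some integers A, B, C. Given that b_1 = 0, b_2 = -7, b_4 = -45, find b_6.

The three given values yield: A + B + 2C = 0; 2A + B + 4C = -7; 4A + B + 16C = -45.
Subtracting the first from the second: A + 2C = -7.
Subtracting the second from the third: 2A + 12C = -38.
Solving: C = -3, A = -1, then B = 7.
So b_j = -1·j + 7 + (-3)·2^j; at j=6 this is -191.

-191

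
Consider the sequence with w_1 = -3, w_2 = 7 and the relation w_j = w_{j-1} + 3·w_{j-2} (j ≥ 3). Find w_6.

Iterate the recurrence:
w_3 = -2;  w_4 = 19;  w_5 = 13;  w_6 = 70.

70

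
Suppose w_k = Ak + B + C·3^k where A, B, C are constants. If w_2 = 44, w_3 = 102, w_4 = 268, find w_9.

Plug in k = 2, 3, 4: 2A + B + 9C = 44; 3A + B + 27C = 102; 4A + B + 81C = 268.
Subtracting the first from the second: A + 18C = 58.
Subtracting the second from the third: A + 54C = 166.
Solving: C = 3, A = 4, then B = 9.
So w_k = 4·k + 9 + 3·3^k; at k=9 this is 59094.

59094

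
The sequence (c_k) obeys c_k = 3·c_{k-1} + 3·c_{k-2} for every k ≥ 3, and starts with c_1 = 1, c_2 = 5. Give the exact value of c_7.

3753

Iterate the recurrence:
c_3 = 18  c_4 = 69  c_5 = 261  c_6 = 990  c_7 = 3753.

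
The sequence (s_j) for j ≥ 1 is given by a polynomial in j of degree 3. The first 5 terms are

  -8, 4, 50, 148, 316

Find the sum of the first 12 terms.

1st diffs: 12, 46, 98, 168.
2nd diffs: 34, 52, 70.
3rd diffs: 18, 18 (constant).
So s_j = 3j^3 - j^2 - 6j - 4.
Continuing: …, 572, 934, 1420, 2048, …, s_{12} = 4964.
Summing j = 1..12 (12 terms) gives 17086.

17086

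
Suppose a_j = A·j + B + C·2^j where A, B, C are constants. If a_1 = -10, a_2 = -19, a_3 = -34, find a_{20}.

The three given values yield: A + B + 2C = -10; 2A + B + 4C = -19; 3A + B + 8C = -34.
Subtracting the first from the second: A + 2C = -9.
Subtracting the second from the third: A + 4C = -15.
Solving: C = -3, A = -3, then B = -1.
Therefore a_{20} = -60 + (-1) + (-3)·1048576 = -3145789.

-3145789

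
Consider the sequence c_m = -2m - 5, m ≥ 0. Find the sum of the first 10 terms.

-140

Over m = 0..9: Σm = 45.
Total = (-2)·45 + (-5)·10 = -140.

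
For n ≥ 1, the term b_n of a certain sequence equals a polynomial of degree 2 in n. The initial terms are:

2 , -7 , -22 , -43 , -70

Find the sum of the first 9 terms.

-810

1st diffs: -9, -15, -21, -27.
2nd diffs: -6, -6, -6 (constant).
Newton forward-difference form: b_n = 2 + (-9)·C(n-1,1) + (-6)·C(n-1,2).
Continuing: -103, -142, -187, -238.
Summing n = 1..9 (9 terms) gives -810.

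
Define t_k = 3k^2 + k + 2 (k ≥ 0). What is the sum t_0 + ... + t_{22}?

Over k = 0..22: Σk = 253, Σk² = 3795.
Total = (3)·3795 + (1)·253 + (2)·23 = 11684.

11684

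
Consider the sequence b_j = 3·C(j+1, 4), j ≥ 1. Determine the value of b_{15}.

5460

C(16, 4) = 1820, so b_{15} = 5460.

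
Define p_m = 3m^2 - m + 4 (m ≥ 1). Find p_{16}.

p_{16} = 3·16^2 - 1·16 + 4 = 756.

756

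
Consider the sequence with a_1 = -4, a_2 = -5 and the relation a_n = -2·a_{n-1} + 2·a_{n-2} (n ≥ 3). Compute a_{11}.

13856

Step forward from the initial values:
a_3 = 2; a_4 = -14; a_5 = 32; a_6 = -92; a_7 = 248; a_8 = -680; a_9 = 1856; a_{10} = -5072; a_{11} = 13856.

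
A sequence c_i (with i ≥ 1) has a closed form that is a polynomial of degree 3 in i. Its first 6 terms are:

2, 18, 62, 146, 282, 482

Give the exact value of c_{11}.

1st diffs: 16, 44, 84, 136, 200.
2nd diffs: 28, 40, 52, 64.
3rd diffs: 12, 12, 12 (constant).
So c_i = 2i^3 + 2i^2 - 4i + 2.
Evaluating at i = 11 gives c_{11} = 2862.

2862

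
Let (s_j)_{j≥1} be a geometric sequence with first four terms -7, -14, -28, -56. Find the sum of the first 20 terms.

-7340025

Common ratio r = 2.
s_j = (-7)·2^(j-1).
S = (-7)·(2^20 - 1)/(2 - 1) = (-7)·(1048576 - 1)/(1) = -7340025.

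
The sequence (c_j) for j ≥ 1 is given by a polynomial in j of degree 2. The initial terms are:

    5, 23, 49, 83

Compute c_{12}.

643

1st diffs: 18, 26, 34.
2nd diffs: 8, 8 (constant).
So c_j = 4j^2 + 6j - 5.
Evaluating at j = 12 gives c_{12} = 643.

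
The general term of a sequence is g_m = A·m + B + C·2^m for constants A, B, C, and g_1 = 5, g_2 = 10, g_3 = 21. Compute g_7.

Plug in m = 1, 2, 3: A + B + 2C = 5; 2A + B + 4C = 10; 3A + B + 8C = 21.
Subtracting the first from the second: A + 2C = 5.
Subtracting the second from the third: A + 4C = 11.
Solving: C = 3, A = -1, then B = 0.
Hence g_7 = -1·7 + 0 + 3·128 = 377.

377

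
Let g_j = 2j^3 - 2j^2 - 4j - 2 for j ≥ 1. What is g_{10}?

1758

g_{10} = 2·10^3 - 2·10^2 - 4·10 - 2 = 1758.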